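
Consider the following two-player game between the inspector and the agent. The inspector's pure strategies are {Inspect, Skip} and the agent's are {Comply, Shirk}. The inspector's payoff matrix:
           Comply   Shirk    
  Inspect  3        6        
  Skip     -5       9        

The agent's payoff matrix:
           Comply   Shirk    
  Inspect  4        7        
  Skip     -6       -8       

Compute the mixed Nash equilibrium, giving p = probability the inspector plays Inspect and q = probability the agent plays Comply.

p = 2/5, q = 3/11

For the agent to be willing to mix, the agent must be indifferent between Comply and Shirk, which pins down the inspector's mix.
  the agent's payoff from Comply: p·4 + (1−p)·(-6) = 10p - 6
  the agent's payoff from Shirk: p·7 + (1−p)·(-8) = 15p - 8
  10p - 6 = 15p - 8  ⇒  -5p = -2  ⇒  p = 2/5.
The inspector's indifference between Inspect and Skip determines the agent's mixing probability q:
  the inspector's payoff to Inspect: q·3 + (1−q)·6 = -3q + 6
  the inspector's payoff to Skip: q·(-5) + (1−q)·9 = -14q + 9
  -3q + 6 = -14q + 9  ⇒  11q = 3  ⇒  q = 3/11.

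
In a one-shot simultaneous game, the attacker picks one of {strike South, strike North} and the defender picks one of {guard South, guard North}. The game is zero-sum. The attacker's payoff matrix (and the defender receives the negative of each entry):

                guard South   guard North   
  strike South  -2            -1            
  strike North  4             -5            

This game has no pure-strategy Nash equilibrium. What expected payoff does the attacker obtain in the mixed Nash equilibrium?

The attacker's indifference between strike South and strike North determines the defender's mixing probability q:
  the attacker's expected payoff from strike South: q·(-2) + (1−q)·(-1) = -q - 1
  the attacker's expected payoff from strike North: q·4 + (1−q)·(-5) = 9q - 5
  -q - 1 = 9q - 5  ⇒  -10q = -4  ⇒  q = 2/5.
At equilibrium the attacker is indifferent across rows, so the attacker's payoff equals the payoff from strike South: (2/5)·(-2) + (3/5)·(-1) = -7/5.

-7/5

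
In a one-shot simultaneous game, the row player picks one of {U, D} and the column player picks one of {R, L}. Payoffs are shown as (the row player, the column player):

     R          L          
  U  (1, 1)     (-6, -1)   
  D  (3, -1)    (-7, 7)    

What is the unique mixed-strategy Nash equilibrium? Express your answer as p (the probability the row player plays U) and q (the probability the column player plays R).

p = 4/5, q = 1/3

In a mixed equilibrium the column player is indifferent between R and L; this condition fixes p.
  the column player's payoff to R: p·1 + (1−p)·(-1) = 2p - 1
  the column player's payoff to L: p·(-1) + (1−p)·7 = -8p + 7
  2p - 1 = -8p + 7  ⇒  10p = 8  ⇒  p = 4/5.
In a mixed equilibrium the row player is indifferent between U and D; this condition fixes q.
  the row player's payoff from U: q·1 + (1−q)·(-6) = 7q - 6
  the row player's payoff from D: q·3 + (1−q)·(-7) = 10q - 7
  7q - 6 = 10q - 7  ⇒  -3q = -1  ⇒  q = 1/3.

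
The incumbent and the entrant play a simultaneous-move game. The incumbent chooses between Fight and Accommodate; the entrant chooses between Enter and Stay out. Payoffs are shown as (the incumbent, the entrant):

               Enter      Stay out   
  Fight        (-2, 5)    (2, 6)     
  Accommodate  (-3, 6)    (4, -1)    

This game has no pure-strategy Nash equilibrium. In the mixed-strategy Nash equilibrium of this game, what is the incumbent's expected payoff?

-2/3

In a mixed equilibrium the incumbent is indifferent between Fight and Accommodate; this condition fixes q.
  the incumbent's expected payoff from Fight: q·(-2) + (1−q)·2 = -4q + 2
  the incumbent's expected payoff from Accommodate: q·(-3) + (1−q)·4 = -7q + 4
  -4q + 2 = -7q + 4  ⇒  3q = 2  ⇒  q = 2/3.
At equilibrium the incumbent is indifferent across rows, so the incumbent's payoff equals the payoff from Fight: (2/3)·(-2) + (1/3)·2 = -2/3.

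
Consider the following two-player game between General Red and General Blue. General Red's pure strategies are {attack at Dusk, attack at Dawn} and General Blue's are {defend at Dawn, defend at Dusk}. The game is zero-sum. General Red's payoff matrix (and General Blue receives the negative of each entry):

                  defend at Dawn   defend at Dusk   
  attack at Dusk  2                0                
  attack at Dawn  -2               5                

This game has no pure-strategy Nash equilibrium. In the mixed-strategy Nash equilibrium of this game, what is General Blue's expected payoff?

-10/9

In a mixed equilibrium General Blue is indifferent between defend at Dawn and defend at Dusk; this condition fixes p.
  General Blue's payoff to defend at Dawn: p·(-2) + (1−p)·2 = -4p + 2
  General Blue's payoff to defend at Dusk: p·0 + (1−p)·(-5) = 5p - 5
  -4p + 2 = 5p - 5  ⇒  -9p = -7  ⇒  p = 7/9.
At equilibrium General Blue is indifferent across columns, so General Blue's payoff equals the payoff from defend at Dawn: (7/9)·(-2) + (2/9)·2 = -10/9.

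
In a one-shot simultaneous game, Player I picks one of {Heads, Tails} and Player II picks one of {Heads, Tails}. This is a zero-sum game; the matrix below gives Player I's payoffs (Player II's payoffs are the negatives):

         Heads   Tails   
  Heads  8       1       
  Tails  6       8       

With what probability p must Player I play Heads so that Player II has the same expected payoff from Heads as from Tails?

p = 2/9

Set Player II's expected payoff from Heads equal to that from Tails:
  Player II's payoff from Heads: p·(-8) + (1−p)·(-6) = -2p - 6
  Player II's payoff from Tails: p·(-1) + (1−p)·(-8) = 7p - 8
  -2p - 6 = 7p - 8  ⇒  -9p = -2  ⇒  p = 2/9.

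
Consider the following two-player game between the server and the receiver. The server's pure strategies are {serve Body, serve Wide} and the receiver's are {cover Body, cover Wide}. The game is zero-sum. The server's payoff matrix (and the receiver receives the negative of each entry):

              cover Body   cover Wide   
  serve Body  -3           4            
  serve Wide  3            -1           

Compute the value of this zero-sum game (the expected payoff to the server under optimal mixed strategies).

v = 9/11

For the server to be willing to mix, the server must be indifferent between serve Body and serve Wide, which pins down the receiver's mix.
  the server's payoff to serve Body: q·(-3) + (1−q)·4 = -7q + 4
  the server's payoff to serve Wide: q·3 + (1−q)·(-1) = 4q - 1
  -7q + 4 = 4q - 1  ⇒  -11q = -5  ⇒  q = 5/11.
The value is the server's expected payoff against this mix (using serve Body): (5/11)·(-3) + (6/11)·4 = 9/11.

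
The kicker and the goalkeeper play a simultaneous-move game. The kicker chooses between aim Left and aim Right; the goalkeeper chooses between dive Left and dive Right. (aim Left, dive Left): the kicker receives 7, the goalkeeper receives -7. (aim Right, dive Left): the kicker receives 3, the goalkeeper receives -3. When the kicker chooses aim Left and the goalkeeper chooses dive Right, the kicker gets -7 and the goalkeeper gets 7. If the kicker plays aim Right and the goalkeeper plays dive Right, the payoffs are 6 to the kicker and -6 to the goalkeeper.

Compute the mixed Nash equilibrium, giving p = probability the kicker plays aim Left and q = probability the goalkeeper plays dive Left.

The kicker's mix must leave the goalkeeper indifferent between dive Left and dive Right.
  the goalkeeper's expected payoff from dive Left: p·(-7) + (1−p)·(-3) = -4p - 3
  the goalkeeper's expected payoff from dive Right: p·7 + (1−p)·(-6) = 13p - 6
  -4p - 3 = 13p - 6  ⇒  -17p = -3  ⇒  p = 3/17.
The goalkeeper's mix must leave the kicker indifferent between aim Left and aim Right.
  the kicker's expected payoff from aim Left: q·7 + (1−q)·(-7) = 14q - 7
  the kicker's expected payoff from aim Right: q·3 + (1−q)·6 = -3q + 6
  14q - 7 = -3q + 6  ⇒  17q = 13  ⇒  q = 13/17.

p = 3/17, q = 13/17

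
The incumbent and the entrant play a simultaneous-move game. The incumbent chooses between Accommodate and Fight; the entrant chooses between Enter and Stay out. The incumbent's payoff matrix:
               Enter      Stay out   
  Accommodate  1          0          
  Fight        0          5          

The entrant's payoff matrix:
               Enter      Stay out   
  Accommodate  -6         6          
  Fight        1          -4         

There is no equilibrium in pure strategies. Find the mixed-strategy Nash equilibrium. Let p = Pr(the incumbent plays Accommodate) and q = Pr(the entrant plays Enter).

The incumbent's mix must leave the entrant indifferent between Enter and Stay out.
  the entrant's payoff from Enter: p·(-6) + (1−p)·1 = -7p + 1
  the entrant's payoff from Stay out: p·6 + (1−p)·(-4) = 10p - 4
  -7p + 1 = 10p - 4  ⇒  -17p = -5  ⇒  p = 5/17.
The entrant's mix must leave the incumbent indifferent between Accommodate and Fight.
  the incumbent's payoff to Accommodate: q·1 + (1−q)·0 = q
  the incumbent's payoff to Fight: q·0 + (1−q)·5 = -5q + 5
  q = -5q + 5  ⇒  6q = 5  ⇒  q = 5/6.

p = 5/17, q = 5/6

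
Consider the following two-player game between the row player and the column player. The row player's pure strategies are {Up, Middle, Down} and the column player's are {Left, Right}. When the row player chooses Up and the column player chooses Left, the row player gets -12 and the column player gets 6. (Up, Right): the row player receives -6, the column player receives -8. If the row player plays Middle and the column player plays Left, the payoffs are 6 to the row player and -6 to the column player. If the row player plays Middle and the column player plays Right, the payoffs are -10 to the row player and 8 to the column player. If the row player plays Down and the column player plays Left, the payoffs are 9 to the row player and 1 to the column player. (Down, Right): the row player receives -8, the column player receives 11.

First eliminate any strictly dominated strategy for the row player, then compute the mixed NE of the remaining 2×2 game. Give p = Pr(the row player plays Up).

The row player's strategy Middle is strictly dominated by Down: 9 > 6 and -8 > -10. Eliminate Middle.
The column player's indifference between Left and Right determines the row player's mixing probability p:
  the column player's payoff from Left: p·6 + (1−p)·1 = 5p + 1
  the column player's payoff from Right: p·(-8) + (1−p)·11 = -19p + 11
  5p + 1 = -19p + 11  ⇒  24p = 10  ⇒  p = 5/12.

p = 5/12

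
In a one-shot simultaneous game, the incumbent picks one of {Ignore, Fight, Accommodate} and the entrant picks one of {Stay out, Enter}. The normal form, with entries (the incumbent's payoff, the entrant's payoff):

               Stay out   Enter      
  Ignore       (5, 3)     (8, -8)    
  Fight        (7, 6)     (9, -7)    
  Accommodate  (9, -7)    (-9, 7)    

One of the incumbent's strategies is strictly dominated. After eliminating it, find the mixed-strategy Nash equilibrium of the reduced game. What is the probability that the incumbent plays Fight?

p = 14/27

The incumbent's strategy Ignore is strictly dominated by Fight: 7 > 5 and 9 > 8. Eliminate Ignore.
Set the entrant's expected payoff from Stay out equal to that from Enter:
  the entrant's payoff from Stay out: p·6 + (1−p)·(-7) = 13p - 7
  the entrant's payoff from Enter: p·(-7) + (1−p)·7 = -14p + 7
  13p - 7 = -14p + 7  ⇒  27p = 14  ⇒  p = 14/27.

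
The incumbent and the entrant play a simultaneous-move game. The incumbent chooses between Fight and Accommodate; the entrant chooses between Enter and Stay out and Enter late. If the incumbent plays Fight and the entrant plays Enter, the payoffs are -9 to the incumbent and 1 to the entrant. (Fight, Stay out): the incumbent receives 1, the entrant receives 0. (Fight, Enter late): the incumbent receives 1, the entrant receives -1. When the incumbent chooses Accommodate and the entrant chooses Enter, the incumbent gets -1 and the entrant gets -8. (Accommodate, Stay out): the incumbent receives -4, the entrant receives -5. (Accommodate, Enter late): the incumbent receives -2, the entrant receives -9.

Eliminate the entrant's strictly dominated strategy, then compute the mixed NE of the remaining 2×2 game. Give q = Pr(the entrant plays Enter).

q = 5/13

The entrant's strategy Enter late is strictly dominated by Enter: 1 > -1 and -8 > -9. Eliminate Enter late.
The entrant's mix must leave the incumbent indifferent between Fight and Accommodate.
  the incumbent's expected payoff from Fight: q·(-9) + (1−q)·1 = -10q + 1
  the incumbent's expected payoff from Accommodate: q·(-1) + (1−q)·(-4) = 3q - 4
  -10q + 1 = 3q - 4  ⇒  -13q = -5  ⇒  q = 5/13.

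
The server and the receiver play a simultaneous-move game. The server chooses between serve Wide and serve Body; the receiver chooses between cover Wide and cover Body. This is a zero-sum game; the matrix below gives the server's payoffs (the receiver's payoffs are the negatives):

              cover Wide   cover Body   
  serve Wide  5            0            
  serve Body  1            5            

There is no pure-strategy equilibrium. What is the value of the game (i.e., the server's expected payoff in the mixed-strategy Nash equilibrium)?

The receiver's mix must leave the server indifferent between serve Wide and serve Body.
  the server's expected payoff from serve Wide: q·5 + (1−q)·0 = 5q
  the server's expected payoff from serve Body: q·1 + (1−q)·5 = -4q + 5
  5q = -4q + 5  ⇒  9q = 5  ⇒  q = 5/9.
The value is the server's expected payoff against this mix (using serve Wide): (5/9)·5 + (4/9)·0 = 25/9.

v = 25/9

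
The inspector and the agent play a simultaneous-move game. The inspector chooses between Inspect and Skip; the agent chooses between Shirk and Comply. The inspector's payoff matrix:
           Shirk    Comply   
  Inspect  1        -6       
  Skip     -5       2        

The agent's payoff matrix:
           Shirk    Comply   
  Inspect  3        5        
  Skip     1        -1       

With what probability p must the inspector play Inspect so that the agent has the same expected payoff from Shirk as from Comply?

p = 1/2

The agent's indifference between Shirk and Comply determines the inspector's mixing probability p:
  the agent's expected payoff from Shirk: p·3 + (1−p)·1 = 2p + 1
  the agent's expected payoff from Comply: p·5 + (1−p)·(-1) = 6p - 1
  2p + 1 = 6p - 1  ⇒  -4p = -2  ⇒  p = 1/2.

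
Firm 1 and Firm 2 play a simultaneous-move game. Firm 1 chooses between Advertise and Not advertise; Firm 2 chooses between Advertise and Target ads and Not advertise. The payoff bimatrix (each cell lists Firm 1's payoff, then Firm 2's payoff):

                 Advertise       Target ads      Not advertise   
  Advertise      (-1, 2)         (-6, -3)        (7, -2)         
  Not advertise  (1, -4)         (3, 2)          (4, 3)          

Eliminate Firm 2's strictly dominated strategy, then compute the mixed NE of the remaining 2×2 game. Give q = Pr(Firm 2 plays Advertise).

q = 3/5

Firm 2's strategy Target ads is strictly dominated by Not advertise: -2 > -3 and 3 > 2. Eliminate Target ads.
In a mixed equilibrium Firm 1 is indifferent between Advertise and Not advertise; this condition fixes q.
  Firm 1's expected payoff from Advertise: q·(-1) + (1−q)·7 = -8q + 7
  Firm 1's expected payoff from Not advertise: q·1 + (1−q)·4 = -3q + 4
  -8q + 7 = -3q + 4  ⇒  -5q = -3  ⇒  q = 3/5.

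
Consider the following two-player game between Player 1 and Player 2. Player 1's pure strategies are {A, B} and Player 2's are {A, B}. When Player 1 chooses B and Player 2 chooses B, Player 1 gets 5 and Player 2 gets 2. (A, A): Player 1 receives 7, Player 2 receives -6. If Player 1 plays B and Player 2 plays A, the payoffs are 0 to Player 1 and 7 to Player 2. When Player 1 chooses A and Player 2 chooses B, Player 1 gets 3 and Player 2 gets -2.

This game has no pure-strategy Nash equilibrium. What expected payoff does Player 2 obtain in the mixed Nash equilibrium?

Set Player 2's expected payoff from A equal to that from B:
  Player 2's expected payoff from A: p·(-6) + (1−p)·7 = -13p + 7
  Player 2's expected payoff from B: p·(-2) + (1−p)·2 = -4p + 2
  -13p + 7 = -4p + 2  ⇒  -9p = -5  ⇒  p = 5/9.
At equilibrium Player 2 is indifferent across columns, so Player 2's payoff equals the payoff from A: (5/9)·(-6) + (4/9)·7 = -2/9.

-2/9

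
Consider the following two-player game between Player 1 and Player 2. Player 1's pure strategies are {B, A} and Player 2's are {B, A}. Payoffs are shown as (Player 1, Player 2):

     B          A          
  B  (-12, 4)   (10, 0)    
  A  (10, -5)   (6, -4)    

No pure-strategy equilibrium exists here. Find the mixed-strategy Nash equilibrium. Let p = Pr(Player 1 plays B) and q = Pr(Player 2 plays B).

p = 1/5, q = 2/13

Player 1's mix must leave Player 2 indifferent between B and A.
  Player 2's expected payoff from B: p·4 + (1−p)·(-5) = 9p - 5
  Player 2's expected payoff from A: p·0 + (1−p)·(-4) = 4p - 4
  9p - 5 = 4p - 4  ⇒  5p = 1  ⇒  p = 1/5.
For Player 1 to be willing to mix, Player 1 must be indifferent between B and A, which pins down Player 2's mix.
  Player 1's payoff to B: q·(-12) + (1−q)·10 = -22q + 10
  Player 1's payoff to A: q·10 + (1−q)·6 = 4q + 6
  -22q + 10 = 4q + 6  ⇒  -26q = -4  ⇒  q = 2/13.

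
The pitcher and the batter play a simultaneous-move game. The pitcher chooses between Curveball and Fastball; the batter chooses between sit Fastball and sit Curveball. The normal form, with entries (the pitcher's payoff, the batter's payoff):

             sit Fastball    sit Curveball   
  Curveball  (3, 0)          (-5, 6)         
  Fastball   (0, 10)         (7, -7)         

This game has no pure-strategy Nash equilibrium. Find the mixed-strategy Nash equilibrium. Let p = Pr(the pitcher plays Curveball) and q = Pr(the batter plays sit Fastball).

Set the batter's expected payoff from sit Fastball equal to that from sit Curveball:
  the batter's payoff from sit Fastball: p·0 + (1−p)·10 = -10p + 10
  the batter's payoff from sit Curveball: p·6 + (1−p)·(-7) = 13p - 7
  -10p + 10 = 13p - 7  ⇒  -23p = -17  ⇒  p = 17/23.
The pitcher's indifference between Curveball and Fastball determines the batter's mixing probability q:
  the pitcher's payoff to Curveball: q·3 + (1−q)·(-5) = 8q - 5
  the pitcher's payoff to Fastball: q·0 + (1−q)·7 = -7q + 7
  8q - 5 = -7q + 7  ⇒  15q = 12  ⇒  q = 4/5.

p = 17/23, q = 4/5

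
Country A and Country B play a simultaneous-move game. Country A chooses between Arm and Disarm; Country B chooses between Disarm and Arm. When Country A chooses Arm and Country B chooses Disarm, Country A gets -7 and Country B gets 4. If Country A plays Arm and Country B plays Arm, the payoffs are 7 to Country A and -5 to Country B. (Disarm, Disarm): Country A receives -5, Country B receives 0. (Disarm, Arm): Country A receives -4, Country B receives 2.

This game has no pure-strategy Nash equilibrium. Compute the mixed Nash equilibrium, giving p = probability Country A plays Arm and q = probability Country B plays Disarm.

Country A's mix must leave Country B indifferent between Disarm and Arm.
  Country B's payoff to Disarm: p·4 + (1−p)·0 = 4p
  Country B's payoff to Arm: p·(-5) + (1−p)·2 = -7p + 2
  4p = -7p + 2  ⇒  11p = 2  ⇒  p = 2/11.
Country A's indifference between Arm and Disarm determines Country B's mixing probability q:
  Country A's expected payoff from Arm: q·(-7) + (1−q)·7 = -14q + 7
  Country A's expected payoff from Disarm: q·(-5) + (1−q)·(-4) = -q - 4
  -14q + 7 = -q - 4  ⇒  -13q = -11  ⇒  q = 11/13.

p = 2/11, q = 11/13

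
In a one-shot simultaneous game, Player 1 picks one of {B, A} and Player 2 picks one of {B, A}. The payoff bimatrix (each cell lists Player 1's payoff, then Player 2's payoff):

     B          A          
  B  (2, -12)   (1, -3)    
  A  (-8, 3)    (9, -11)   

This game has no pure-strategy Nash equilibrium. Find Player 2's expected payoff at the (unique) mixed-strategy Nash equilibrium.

In a mixed equilibrium Player 2 is indifferent between B and A; this condition fixes p.
  Player 2's expected payoff from B: p·(-12) + (1−p)·3 = -15p + 3
  Player 2's expected payoff from A: p·(-3) + (1−p)·(-11) = 8p - 11
  -15p + 3 = 8p - 11  ⇒  -23p = -14  ⇒  p = 14/23.
At equilibrium Player 2 is indifferent across columns, so Player 2's payoff equals the payoff from B: (14/23)·(-12) + (9/23)·3 = -141/23.

-141/23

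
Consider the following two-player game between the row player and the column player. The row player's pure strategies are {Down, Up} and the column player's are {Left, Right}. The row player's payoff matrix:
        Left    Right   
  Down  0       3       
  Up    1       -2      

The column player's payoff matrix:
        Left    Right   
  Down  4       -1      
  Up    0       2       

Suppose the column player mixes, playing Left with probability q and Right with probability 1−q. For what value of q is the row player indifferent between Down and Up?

q = 5/6

The row player's indifference between Down and Up determines the column player's mixing probability q:
  the row player's payoff from Down: q·0 + (1−q)·3 = -3q + 3
  the row player's payoff from Up: q·1 + (1−q)·(-2) = 3q - 2
  -3q + 3 = 3q - 2  ⇒  -6q = -5  ⇒  q = 5/6.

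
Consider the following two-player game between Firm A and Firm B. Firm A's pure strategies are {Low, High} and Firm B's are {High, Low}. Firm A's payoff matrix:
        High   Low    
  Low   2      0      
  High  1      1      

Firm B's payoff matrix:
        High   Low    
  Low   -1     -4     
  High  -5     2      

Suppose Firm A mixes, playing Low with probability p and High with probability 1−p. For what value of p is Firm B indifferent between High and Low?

p = 7/10

For Firm B to be willing to mix, Firm B must be indifferent between High and Low, which pins down Firm A's mix.
  Firm B's payoff from High: p·(-1) + (1−p)·(-5) = 4p - 5
  Firm B's payoff from Low: p·(-4) + (1−p)·2 = -6p + 2
  4p - 5 = -6p + 2  ⇒  10p = 7  ⇒  p = 7/10.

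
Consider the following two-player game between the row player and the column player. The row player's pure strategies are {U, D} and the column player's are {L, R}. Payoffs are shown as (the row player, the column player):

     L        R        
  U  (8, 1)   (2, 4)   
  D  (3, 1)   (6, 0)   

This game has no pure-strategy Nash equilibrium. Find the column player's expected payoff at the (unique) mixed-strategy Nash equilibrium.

For the column player to be willing to mix, the column player must be indifferent between L and R, which pins down the row player's mix.
  the column player's payoff to L: p·1 + (1−p)·1 = 1
  the column player's payoff to R: p·4 + (1−p)·0 = 4p
  1 = 4p  ⇒  -4p = -1  ⇒  p = 1/4.
At equilibrium the column player is indifferent across columns, so the column player's payoff equals the payoff from L: (1/4)·1 + (3/4)·1 = 1.

1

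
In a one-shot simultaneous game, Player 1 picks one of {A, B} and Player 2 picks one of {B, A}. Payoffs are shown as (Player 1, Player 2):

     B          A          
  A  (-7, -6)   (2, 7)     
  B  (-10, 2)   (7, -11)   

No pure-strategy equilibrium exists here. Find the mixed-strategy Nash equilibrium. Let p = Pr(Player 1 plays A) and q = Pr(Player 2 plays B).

p = 1/2, q = 5/8

Set Player 2's expected payoff from B equal to that from A:
  Player 2's expected payoff from B: p·(-6) + (1−p)·2 = -8p + 2
  Player 2's expected payoff from A: p·7 + (1−p)·(-11) = 18p - 11
  -8p + 2 = 18p - 11  ⇒  -26p = -13  ⇒  p = 1/2.
Set Player 1's expected payoff from A equal to that from B:
  Player 1's payoff to A: q·(-7) + (1−q)·2 = -9q + 2
  Player 1's payoff to B: q·(-10) + (1−q)·7 = -17q + 7
  -9q + 2 = -17q + 7  ⇒  8q = 5  ⇒  q = 5/8.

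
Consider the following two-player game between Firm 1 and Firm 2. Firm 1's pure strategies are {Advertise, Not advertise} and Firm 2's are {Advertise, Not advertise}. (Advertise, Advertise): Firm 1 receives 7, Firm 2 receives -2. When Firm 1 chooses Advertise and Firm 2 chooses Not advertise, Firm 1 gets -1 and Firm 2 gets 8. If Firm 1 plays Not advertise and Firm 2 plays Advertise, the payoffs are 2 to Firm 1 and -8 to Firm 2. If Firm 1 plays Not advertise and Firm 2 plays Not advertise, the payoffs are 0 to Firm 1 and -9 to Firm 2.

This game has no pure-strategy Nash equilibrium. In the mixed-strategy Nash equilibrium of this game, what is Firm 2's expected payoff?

-82/11

In a mixed equilibrium Firm 2 is indifferent between Advertise and Not advertise; this condition fixes p.
  Firm 2's expected payoff from Advertise: p·(-2) + (1−p)·(-8) = 6p - 8
  Firm 2's expected payoff from Not advertise: p·8 + (1−p)·(-9) = 17p - 9
  6p - 8 = 17p - 9  ⇒  -11p = -1  ⇒  p = 1/11.
At equilibrium Firm 2 is indifferent across columns, so Firm 2's payoff equals the payoff from Advertise: (1/11)·(-2) + (10/11)·(-8) = -82/11.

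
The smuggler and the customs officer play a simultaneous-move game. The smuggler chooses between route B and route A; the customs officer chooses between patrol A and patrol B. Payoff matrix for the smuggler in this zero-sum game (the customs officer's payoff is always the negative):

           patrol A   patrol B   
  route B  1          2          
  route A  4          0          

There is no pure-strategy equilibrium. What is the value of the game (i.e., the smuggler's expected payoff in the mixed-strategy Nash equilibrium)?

v = 8/5

In a mixed equilibrium the smuggler is indifferent between route B and route A; this condition fixes q.
  the smuggler's payoff from route B: q·1 + (1−q)·2 = -q + 2
  the smuggler's payoff from route A: q·4 + (1−q)·0 = 4q
  -q + 2 = 4q  ⇒  -5q = -2  ⇒  q = 2/5.
The value is the smuggler's expected payoff against this mix (using route B): (2/5)·1 + (3/5)·2 = 8/5.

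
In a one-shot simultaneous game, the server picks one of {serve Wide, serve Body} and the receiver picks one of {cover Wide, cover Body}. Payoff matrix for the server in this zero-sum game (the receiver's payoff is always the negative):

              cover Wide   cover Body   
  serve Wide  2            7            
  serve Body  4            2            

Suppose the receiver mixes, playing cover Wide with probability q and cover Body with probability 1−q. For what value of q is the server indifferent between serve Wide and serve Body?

The server's indifference between serve Wide and serve Body determines the receiver's mixing probability q:
  the server's expected payoff from serve Wide: q·2 + (1−q)·7 = -5q + 7
  the server's expected payoff from serve Body: q·4 + (1−q)·2 = 2q + 2
  -5q + 7 = 2q + 2  ⇒  -7q = -5  ⇒  q = 5/7.

q = 5/7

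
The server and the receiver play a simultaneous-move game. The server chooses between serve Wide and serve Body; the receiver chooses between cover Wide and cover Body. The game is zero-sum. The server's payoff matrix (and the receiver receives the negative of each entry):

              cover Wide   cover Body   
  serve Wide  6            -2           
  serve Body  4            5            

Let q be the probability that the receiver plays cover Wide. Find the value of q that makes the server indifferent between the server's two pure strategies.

q = 7/9

Set the server's expected payoff from serve Wide equal to that from serve Body:
  the server's payoff to serve Wide: q·6 + (1−q)·(-2) = 8q - 2
  the server's payoff to serve Body: q·4 + (1−q)·5 = -q + 5
  8q - 2 = -q + 5  ⇒  9q = 7  ⇒  q = 7/9.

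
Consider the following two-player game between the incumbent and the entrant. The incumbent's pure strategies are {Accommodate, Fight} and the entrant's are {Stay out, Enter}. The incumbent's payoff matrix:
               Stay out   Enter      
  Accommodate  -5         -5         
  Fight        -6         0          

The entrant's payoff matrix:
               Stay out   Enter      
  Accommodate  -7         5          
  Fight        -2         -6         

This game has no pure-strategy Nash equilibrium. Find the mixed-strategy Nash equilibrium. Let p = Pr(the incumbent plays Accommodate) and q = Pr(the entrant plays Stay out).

The entrant's indifference between Stay out and Enter determines the incumbent's mixing probability p:
  the entrant's payoff to Stay out: p·(-7) + (1−p)·(-2) = -5p - 2
  the entrant's payoff to Enter: p·5 + (1−p)·(-6) = 11p - 6
  -5p - 2 = 11p - 6  ⇒  -16p = -4  ⇒  p = 1/4.
In a mixed equilibrium the incumbent is indifferent between Accommodate and Fight; this condition fixes q.
  the incumbent's payoff to Accommodate: q·(-5) + (1−q)·(-5) = -5
  the incumbent's payoff to Fight: q·(-6) + (1−q)·0 = -6q
  -5 = -6q  ⇒  6q = 5  ⇒  q = 5/6.

p = 1/4, q = 5/6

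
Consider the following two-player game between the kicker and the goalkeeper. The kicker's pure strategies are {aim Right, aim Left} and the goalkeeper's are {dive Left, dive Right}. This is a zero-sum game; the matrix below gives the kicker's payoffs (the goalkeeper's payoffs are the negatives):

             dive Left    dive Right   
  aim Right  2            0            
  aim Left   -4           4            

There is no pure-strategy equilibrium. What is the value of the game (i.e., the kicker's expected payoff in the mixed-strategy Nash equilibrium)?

v = 4/5

For the kicker to be willing to mix, the kicker must be indifferent between aim Right and aim Left, which pins down the goalkeeper's mix.
  the kicker's expected payoff from aim Right: q·2 + (1−q)·0 = 2q
  the kicker's expected payoff from aim Left: q·(-4) + (1−q)·4 = -8q + 4
  2q = -8q + 4  ⇒  10q = 4  ⇒  q = 2/5.
The value is the kicker's expected payoff against this mix (using aim Right): (2/5)·2 + (3/5)·0 = 4/5.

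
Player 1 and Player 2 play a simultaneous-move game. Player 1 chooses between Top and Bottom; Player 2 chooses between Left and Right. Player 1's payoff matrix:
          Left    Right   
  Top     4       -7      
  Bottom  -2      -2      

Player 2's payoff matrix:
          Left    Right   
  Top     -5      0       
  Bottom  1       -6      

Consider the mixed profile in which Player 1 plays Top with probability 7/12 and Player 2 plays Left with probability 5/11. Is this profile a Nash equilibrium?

Yes

Check Player 2's indifference given Player 1's mix p = 7/12:
  payoff from Left = -5/2; payoff from Right = -5/2 — equal.
Check Player 1's indifference given Player 2's mix q = 5/11:
  payoff from Top = -2; payoff from Bottom = -2 — equal.
Both players are indifferent, so neither can profitably deviate.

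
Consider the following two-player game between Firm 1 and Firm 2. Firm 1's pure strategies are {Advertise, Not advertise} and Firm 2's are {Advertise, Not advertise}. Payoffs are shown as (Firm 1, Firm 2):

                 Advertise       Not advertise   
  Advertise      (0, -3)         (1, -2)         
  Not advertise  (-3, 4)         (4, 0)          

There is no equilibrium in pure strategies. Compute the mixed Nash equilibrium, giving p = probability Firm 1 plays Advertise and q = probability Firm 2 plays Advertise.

p = 4/5, q = 1/2

Set Firm 2's expected payoff from Advertise equal to that from Not advertise:
  Firm 2's payoff to Advertise: p·(-3) + (1−p)·4 = -7p + 4
  Firm 2's payoff to Not advertise: p·(-2) + (1−p)·0 = -2p
  -7p + 4 = -2p  ⇒  -5p = -4  ⇒  p = 4/5.
Firm 2's mix must leave Firm 1 indifferent between Advertise and Not advertise.
  Firm 1's expected payoff from Advertise: q·0 + (1−q)·1 = -q + 1
  Firm 1's expected payoff from Not advertise: q·(-3) + (1−q)·4 = -7q + 4
  -q + 1 = -7q + 4  ⇒  6q = 3  ⇒  q = 1/2.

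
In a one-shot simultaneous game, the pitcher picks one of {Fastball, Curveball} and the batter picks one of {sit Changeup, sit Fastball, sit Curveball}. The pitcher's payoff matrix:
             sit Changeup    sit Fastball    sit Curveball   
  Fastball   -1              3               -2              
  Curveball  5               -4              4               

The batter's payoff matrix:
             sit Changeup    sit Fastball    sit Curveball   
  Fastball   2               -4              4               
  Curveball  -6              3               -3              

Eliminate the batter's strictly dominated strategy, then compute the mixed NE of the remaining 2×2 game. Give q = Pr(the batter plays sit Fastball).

The batter's strategy sit Changeup is strictly dominated by sit Curveball: 4 > 2 and -3 > -6. Eliminate sit Changeup.
The pitcher's indifference between Fastball and Curveball determines the batter's mixing probability q:
  the pitcher's payoff to Fastball: q·3 + (1−q)·(-2) = 5q - 2
  the pitcher's payoff to Curveball: q·(-4) + (1−q)·4 = -8q + 4
  5q - 2 = -8q + 4  ⇒  13q = 6  ⇒  q = 6/13.

q = 6/13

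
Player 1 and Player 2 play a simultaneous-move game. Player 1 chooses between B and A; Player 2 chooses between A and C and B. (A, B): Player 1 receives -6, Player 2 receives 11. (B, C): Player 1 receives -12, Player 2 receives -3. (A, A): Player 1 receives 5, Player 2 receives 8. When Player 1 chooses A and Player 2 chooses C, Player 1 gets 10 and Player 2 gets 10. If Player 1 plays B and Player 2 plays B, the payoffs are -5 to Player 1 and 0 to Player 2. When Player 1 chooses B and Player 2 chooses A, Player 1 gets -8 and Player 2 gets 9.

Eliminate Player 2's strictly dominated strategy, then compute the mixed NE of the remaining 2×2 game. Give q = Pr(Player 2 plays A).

q = 1/14

Player 2's strategy C is strictly dominated by B: 0 > -3 and 11 > 10. Eliminate C.
For Player 1 to be willing to mix, Player 1 must be indifferent between B and A, which pins down Player 2's mix.
  Player 1's payoff from B: q·(-8) + (1−q)·(-5) = -3q - 5
  Player 1's payoff from A: q·5 + (1−q)·(-6) = 11q - 6
  -3q - 5 = 11q - 6  ⇒  -14q = -1  ⇒  q = 1/14.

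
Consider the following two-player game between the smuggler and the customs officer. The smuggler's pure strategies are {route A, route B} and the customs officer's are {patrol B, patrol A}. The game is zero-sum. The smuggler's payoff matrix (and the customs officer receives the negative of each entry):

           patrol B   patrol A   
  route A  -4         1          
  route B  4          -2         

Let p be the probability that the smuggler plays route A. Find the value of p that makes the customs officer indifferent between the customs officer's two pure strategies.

p = 6/11

The smuggler's mix must leave the customs officer indifferent between patrol B and patrol A.
  the customs officer's payoff from patrol B: p·4 + (1−p)·(-4) = 8p - 4
  the customs officer's payoff from patrol A: p·(-1) + (1−p)·2 = -3p + 2
  8p - 4 = -3p + 2  ⇒  11p = 6  ⇒  p = 6/11.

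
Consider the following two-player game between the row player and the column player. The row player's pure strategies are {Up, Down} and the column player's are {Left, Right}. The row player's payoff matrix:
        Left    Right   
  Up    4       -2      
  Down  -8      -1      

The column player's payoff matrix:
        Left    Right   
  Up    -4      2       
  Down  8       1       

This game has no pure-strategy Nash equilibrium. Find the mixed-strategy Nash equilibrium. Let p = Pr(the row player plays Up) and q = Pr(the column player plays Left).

The column player's indifference between Left and Right determines the row player's mixing probability p:
  the column player's expected payoff from Left: p·(-4) + (1−p)·8 = -12p + 8
  the column player's expected payoff from Right: p·2 + (1−p)·1 = p + 1
  -12p + 8 = p + 1  ⇒  -13p = -7  ⇒  p = 7/13.
The row player's indifference between Up and Down determines the column player's mixing probability q:
  the row player's expected payoff from Up: q·4 + (1−q)·(-2) = 6q - 2
  the row player's expected payoff from Down: q·(-8) + (1−q)·(-1) = -7q - 1
  6q - 2 = -7q - 1  ⇒  13q = 1  ⇒  q = 1/13.

p = 7/13, q = 1/13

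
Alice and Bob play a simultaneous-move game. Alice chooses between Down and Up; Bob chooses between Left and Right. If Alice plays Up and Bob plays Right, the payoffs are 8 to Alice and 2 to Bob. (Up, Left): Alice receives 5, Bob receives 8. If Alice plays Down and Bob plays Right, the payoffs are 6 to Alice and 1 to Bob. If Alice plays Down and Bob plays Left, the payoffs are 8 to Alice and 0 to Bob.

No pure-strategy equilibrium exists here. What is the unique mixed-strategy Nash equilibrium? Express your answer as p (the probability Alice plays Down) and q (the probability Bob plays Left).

Alice's mix must leave Bob indifferent between Left and Right.
  Bob's payoff from Left: p·0 + (1−p)·8 = -8p + 8
  Bob's payoff from Right: p·1 + (1−p)·2 = -p + 2
  -8p + 8 = -p + 2  ⇒  -7p = -6  ⇒  p = 6/7.
For Alice to be willing to mix, Alice must be indifferent between Down and Up, which pins down Bob's mix.
  Alice's expected payoff from Down: q·8 + (1−q)·6 = 2q + 6
  Alice's expected payoff from Up: q·5 + (1−q)·8 = -3q + 8
  2q + 6 = -3q + 8  ⇒  5q = 2  ⇒  q = 2/5.

p = 6/7, q = 2/5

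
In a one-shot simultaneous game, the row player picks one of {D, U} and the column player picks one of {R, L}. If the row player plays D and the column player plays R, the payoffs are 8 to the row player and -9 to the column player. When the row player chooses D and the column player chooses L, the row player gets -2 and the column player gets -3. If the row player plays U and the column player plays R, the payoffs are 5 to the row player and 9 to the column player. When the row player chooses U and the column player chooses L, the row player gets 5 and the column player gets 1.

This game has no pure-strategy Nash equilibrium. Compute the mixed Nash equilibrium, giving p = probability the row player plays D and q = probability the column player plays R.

The column player's indifference between R and L determines the row player's mixing probability p:
  the column player's payoff to R: p·(-9) + (1−p)·9 = -18p + 9
  the column player's payoff to L: p·(-3) + (1−p)·1 = -4p + 1
  -18p + 9 = -4p + 1  ⇒  -14p = -8  ⇒  p = 4/7.
For the row player to be willing to mix, the row player must be indifferent between D and U, which pins down the column player's mix.
  the row player's payoff from D: q·8 + (1−q)·(-2) = 10q - 2
  the row player's payoff from U: q·5 + (1−q)·5 = 5
  10q - 2 = 5  ⇒  10q = 7  ⇒  q = 7/10.

p = 4/7, q = 7/10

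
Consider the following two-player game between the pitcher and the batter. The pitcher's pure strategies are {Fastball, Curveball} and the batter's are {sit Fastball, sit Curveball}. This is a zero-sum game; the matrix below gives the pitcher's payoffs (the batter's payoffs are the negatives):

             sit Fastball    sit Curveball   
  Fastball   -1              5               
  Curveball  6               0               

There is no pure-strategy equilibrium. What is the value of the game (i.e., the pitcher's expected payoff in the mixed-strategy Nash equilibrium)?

In a mixed equilibrium the pitcher is indifferent between Fastball and Curveball; this condition fixes q.
  the pitcher's payoff to Fastball: q·(-1) + (1−q)·5 = -6q + 5
  the pitcher's payoff to Curveball: q·6 + (1−q)·0 = 6q
  -6q + 5 = 6q  ⇒  -12q = -5  ⇒  q = 5/12.
The value is the pitcher's expected payoff against this mix (using Fastball): (5/12)·(-1) + (7/12)·5 = 5/2.

v = 5/2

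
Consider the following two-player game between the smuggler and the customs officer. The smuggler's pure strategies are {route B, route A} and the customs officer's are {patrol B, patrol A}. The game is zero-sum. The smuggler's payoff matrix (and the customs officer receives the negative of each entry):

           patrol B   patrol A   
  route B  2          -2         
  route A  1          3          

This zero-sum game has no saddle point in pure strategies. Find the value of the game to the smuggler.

For the smuggler to be willing to mix, the smuggler must be indifferent between route B and route A, which pins down the customs officer's mix.
  the smuggler's payoff to route B: q·2 + (1−q)·(-2) = 4q - 2
  the smuggler's payoff to route A: q·1 + (1−q)·3 = -2q + 3
  4q - 2 = -2q + 3  ⇒  6q = 5  ⇒  q = 5/6.
The value is the smuggler's expected payoff against this mix (using route B): (5/6)·2 + (1/6)·(-2) = 4/3.

v = 4/3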